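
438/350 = 219/175 = 1.25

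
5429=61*89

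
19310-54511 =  - 35201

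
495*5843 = 2892285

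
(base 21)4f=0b1100011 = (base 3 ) 10200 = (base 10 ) 99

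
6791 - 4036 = 2755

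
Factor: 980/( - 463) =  - 2^2*5^1*7^2 * 463^( - 1 ) 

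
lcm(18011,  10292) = 72044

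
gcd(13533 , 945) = 3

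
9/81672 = 3/27224 = 0.00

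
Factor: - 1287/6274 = -2^(  -  1)*3^2*11^1*13^1*3137^(-1)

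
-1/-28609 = 1/28609 = 0.00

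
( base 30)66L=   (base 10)5601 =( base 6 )41533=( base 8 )12741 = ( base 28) 741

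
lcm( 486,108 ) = 972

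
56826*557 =31652082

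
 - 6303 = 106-6409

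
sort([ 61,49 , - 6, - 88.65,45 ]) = [ - 88.65, - 6,45, 49,61 ] 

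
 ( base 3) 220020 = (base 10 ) 654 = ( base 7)1623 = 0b1010001110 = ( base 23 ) 15a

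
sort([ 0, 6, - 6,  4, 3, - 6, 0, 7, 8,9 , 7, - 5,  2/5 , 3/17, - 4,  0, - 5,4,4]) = [ - 6, - 6,  -  5, - 5, - 4,0, 0, 0,3/17, 2/5,3 , 4,4,4,6 , 7, 7, 8,9]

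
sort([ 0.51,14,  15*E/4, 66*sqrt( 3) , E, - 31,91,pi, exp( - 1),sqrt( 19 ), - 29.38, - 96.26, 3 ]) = [ - 96.26,-31, - 29.38,exp(  -  1),0.51, E, 3,pi, sqrt( 19) , 15 * E/4,14,91  ,  66*sqrt( 3 ) ] 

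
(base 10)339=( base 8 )523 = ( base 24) E3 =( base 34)9X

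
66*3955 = 261030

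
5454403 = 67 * 81409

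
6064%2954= 156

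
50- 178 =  - 128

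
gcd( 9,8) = 1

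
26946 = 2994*9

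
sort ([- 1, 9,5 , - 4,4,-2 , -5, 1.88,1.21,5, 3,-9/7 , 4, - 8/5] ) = [ - 5, - 4, - 2, - 8/5 , - 9/7,-1,1.21,  1.88,3,  4 , 4,  5,5,  9]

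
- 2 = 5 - 7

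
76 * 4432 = 336832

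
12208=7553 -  - 4655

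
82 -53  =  29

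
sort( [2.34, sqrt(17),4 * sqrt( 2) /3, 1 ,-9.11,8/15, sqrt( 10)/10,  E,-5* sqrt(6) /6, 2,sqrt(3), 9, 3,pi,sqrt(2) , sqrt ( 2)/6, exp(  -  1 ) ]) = [-9.11,- 5*sqrt(6)/6 , sqrt(2)/6,sqrt(10)/10,exp ( - 1),8/15,1, sqrt ( 2),sqrt ( 3 ),4 *sqrt(2)/3,2,2.34,  E,3, pi , sqrt( 17),9]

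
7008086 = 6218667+789419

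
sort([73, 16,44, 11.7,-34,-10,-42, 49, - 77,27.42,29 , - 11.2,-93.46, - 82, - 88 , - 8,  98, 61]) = [ - 93.46,-88, - 82, - 77, - 42,-34,  -  11.2,-10, - 8,  11.7,16, 27.42,  29, 44,49 , 61,73,98]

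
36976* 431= 15936656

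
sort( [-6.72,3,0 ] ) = [ - 6.72,0, 3]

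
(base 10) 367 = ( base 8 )557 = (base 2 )101101111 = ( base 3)111121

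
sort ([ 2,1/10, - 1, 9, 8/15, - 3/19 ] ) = [ - 1,-3/19, 1/10, 8/15, 2, 9]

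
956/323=956/323 = 2.96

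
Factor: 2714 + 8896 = 11610 = 2^1*3^3*5^1* 43^1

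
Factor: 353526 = 2^1 * 3^1 * 58921^1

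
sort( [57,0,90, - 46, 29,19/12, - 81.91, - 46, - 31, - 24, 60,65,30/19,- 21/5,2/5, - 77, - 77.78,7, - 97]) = [ - 97, - 81.91, - 77.78, - 77, - 46, -46, -31, - 24, - 21/5,0,2/5,30/19,19/12,7,29,57, 60 , 65,90]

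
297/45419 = 27/4129 = 0.01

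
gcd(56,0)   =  56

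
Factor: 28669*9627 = 275996463 = 3^1*3209^1 * 28669^1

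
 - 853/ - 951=853/951 = 0.90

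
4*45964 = 183856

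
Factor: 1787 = 1787^1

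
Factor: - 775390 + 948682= 2^2*3^1 * 7^1 * 2063^1 = 173292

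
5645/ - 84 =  - 68 + 67/84 = - 67.20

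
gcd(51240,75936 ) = 168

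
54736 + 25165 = 79901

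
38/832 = 19/416 = 0.05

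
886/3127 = 886/3127= 0.28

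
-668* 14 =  - 9352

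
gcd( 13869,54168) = 3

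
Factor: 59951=59951^1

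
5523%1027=388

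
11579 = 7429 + 4150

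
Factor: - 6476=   -  2^2*1619^1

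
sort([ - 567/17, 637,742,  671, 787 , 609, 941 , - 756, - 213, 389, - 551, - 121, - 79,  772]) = [ - 756, - 551, - 213,-121, - 79, - 567/17,389, 609, 637, 671, 742,772,787, 941]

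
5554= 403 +5151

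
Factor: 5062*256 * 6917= 2^9 * 2531^1*6917^1=8963546624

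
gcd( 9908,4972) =4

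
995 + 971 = 1966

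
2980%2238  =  742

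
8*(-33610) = -268880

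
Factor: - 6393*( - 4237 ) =3^1*19^1*223^1*2131^1  =  27087141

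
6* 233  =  1398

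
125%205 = 125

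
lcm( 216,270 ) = 1080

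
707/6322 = 707/6322  =  0.11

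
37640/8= 4705 = 4705.00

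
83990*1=83990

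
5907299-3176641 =2730658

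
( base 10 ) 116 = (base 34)3e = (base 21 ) 5b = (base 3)11022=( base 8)164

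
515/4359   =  515/4359= 0.12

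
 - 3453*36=- 124308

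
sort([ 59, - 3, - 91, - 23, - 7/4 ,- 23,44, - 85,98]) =[-91, - 85,-23, - 23, -3, - 7/4,44, 59, 98]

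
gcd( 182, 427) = 7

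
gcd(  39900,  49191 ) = 57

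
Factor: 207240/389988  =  2^1*3^ ( - 2)* 5^1 * 11^1*23^( - 1)= 110/207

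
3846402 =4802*801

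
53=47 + 6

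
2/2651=2/2651 = 0.00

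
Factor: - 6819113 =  - 7^1*974159^1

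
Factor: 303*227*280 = 19258680 = 2^3*3^1*5^1*7^1*101^1*227^1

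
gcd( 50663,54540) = 1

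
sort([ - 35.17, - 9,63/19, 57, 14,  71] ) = [ - 35.17, - 9,  63/19,14, 57 , 71 ]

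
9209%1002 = 191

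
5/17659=5/17659 = 0.00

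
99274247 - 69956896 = 29317351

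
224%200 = 24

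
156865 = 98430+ 58435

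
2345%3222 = 2345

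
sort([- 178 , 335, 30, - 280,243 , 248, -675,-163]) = [-675,-280, - 178,-163 , 30,243,  248, 335 ]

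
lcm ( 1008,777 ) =37296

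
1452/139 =10 + 62/139 = 10.45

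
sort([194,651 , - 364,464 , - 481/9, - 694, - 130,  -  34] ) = [ - 694, - 364, - 130, - 481/9, - 34,194,464,651 ] 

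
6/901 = 6/901 = 0.01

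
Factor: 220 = 2^2*5^1*11^1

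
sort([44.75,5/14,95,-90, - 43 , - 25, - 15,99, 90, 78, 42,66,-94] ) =[-94, - 90, - 43, - 25, - 15 , 5/14,42, 44.75,66,78,90,95,99]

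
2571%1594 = 977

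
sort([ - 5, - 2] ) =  [ - 5,-2] 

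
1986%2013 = 1986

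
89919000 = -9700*( - 9270 )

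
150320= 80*1879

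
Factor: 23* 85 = 1955=5^1*17^1*23^1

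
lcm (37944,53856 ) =1669536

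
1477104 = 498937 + 978167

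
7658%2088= 1394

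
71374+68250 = 139624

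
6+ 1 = 7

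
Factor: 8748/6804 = 3^2*7^( - 1) = 9/7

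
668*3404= 2273872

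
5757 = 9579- 3822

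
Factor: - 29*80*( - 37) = 85840 = 2^4*5^1*29^1*37^1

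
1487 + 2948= 4435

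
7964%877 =71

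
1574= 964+610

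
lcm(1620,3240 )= 3240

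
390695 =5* 78139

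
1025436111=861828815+163607296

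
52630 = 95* 554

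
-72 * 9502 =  - 684144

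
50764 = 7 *7252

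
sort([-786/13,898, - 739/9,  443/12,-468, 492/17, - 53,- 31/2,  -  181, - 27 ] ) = [- 468,-181,- 739/9,-786/13, - 53,-27, - 31/2,492/17,  443/12,898] 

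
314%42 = 20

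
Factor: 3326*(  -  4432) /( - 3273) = 14740832/3273= 2^5*3^( - 1)*277^1*1091^( - 1 ) * 1663^1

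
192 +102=294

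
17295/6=2882 + 1/2=2882.50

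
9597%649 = 511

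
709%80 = 69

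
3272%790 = 112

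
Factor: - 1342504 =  - 2^3*41^1*4093^1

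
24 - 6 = 18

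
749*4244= 3178756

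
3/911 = 3/911 =0.00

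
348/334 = 1 + 7/167=   1.04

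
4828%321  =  13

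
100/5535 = 20/1107 =0.02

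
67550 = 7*9650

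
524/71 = 524/71 = 7.38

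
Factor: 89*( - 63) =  - 5607 = - 3^2*7^1*89^1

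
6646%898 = 360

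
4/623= 4/623= 0.01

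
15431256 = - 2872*( - 5373) 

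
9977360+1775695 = 11753055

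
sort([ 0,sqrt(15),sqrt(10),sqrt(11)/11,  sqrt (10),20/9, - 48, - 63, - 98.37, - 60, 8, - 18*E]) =[ - 98.37,-63,-60, - 18*E, -48, 0,sqrt(11) /11,20/9,sqrt( 10), sqrt( 10), sqrt(15),8]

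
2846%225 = 146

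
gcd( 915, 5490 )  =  915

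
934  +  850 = 1784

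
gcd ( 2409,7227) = 2409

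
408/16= 25  +  1/2  =  25.50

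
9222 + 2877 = 12099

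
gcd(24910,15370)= 530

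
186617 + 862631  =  1049248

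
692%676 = 16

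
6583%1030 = 403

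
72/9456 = 3/394=0.01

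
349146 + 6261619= 6610765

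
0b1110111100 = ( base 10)956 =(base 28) 164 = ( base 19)2c6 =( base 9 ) 1272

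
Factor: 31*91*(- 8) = -2^3*7^1*13^1*31^1 = - 22568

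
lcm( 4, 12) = 12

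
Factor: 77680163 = 11^1 * 7061833^1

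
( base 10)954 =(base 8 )1672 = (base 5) 12304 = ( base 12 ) 676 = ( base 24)1fi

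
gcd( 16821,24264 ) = 9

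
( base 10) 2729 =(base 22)5E1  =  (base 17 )979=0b101010101001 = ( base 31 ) 2Q1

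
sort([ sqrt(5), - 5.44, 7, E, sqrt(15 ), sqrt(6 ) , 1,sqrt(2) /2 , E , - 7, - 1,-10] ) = [ - 10,-7,  -  5.44, - 1, sqrt(2)/2,  1,sqrt( 5 ), sqrt(6),E, E, sqrt(15 ),7 ]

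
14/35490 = 1/2535 = 0.00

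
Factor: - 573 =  - 3^1*191^1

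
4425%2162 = 101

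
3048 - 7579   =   - 4531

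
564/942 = 94/157 = 0.60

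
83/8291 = 83/8291  =  0.01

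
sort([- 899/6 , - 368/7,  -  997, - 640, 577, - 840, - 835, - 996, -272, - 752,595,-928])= [ - 997,-996, - 928, - 840, - 835, - 752,-640, - 272,-899/6,-368/7, 577, 595] 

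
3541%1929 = 1612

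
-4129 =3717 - 7846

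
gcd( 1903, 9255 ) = 1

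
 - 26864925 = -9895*2715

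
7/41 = 7/41= 0.17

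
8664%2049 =468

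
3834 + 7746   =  11580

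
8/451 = 8/451 = 0.02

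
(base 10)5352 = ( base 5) 132402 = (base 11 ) 4026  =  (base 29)6AG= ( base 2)1010011101000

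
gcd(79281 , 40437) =9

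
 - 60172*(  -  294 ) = 17690568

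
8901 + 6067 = 14968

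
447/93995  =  447/93995 = 0.00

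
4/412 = 1/103 = 0.01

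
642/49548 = 107/8258=0.01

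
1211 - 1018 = 193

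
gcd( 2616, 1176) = 24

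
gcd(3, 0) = 3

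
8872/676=13 + 21/169 =13.12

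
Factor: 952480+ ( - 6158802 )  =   - 2^1 * 11^1*89^1*2659^1 =- 5206322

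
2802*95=266190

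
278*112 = 31136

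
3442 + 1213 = 4655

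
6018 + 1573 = 7591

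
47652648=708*67306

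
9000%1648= 760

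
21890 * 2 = 43780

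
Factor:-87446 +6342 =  - 81104 = -2^4*37^1 * 137^1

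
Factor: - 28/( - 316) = 7^1*79^( - 1 ) = 7/79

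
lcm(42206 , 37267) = 3503098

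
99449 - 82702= 16747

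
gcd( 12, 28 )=4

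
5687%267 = 80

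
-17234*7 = - 120638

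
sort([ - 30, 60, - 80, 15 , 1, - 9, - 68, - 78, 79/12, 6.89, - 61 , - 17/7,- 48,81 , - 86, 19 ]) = [-86, - 80 , - 78, - 68, - 61 , - 48, - 30, - 9 , -17/7, 1, 79/12,6.89, 15, 19, 60, 81]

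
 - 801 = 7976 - 8777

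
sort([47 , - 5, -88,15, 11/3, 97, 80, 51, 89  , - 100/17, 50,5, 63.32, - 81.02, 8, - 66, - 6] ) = [  -  88, - 81.02, - 66, - 6,-100/17, - 5, 11/3, 5,8, 15, 47 , 50, 51, 63.32 , 80,89,97 ] 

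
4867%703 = 649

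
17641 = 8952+8689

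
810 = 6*135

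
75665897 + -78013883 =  - 2347986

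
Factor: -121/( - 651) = 3^(-1 )*7^(-1 )*11^2*31^ ( - 1 )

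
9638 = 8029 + 1609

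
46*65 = 2990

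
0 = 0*653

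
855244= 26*32894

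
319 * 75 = 23925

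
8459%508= 331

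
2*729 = 1458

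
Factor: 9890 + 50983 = 60873 = 3^1*103^1*197^1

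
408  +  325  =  733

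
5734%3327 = 2407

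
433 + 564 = 997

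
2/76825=2/76825  =  0.00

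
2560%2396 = 164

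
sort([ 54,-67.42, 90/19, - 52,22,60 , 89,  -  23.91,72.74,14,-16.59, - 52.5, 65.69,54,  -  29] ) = [ - 67.42, - 52.5, - 52, - 29, - 23.91, - 16.59,  90/19,14, 22, 54,54,60,65.69,72.74,89]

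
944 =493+451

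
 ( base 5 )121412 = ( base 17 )FG0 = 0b1000111111111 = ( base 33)47K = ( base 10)4607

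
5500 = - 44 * ( - 125)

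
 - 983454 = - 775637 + -207817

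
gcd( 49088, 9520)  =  16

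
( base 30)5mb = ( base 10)5171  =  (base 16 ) 1433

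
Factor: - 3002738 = - 2^1 * 1501369^1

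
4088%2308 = 1780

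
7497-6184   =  1313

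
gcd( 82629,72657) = 9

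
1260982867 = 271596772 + 989386095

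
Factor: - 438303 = -3^1*193^1*757^1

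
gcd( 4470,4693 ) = 1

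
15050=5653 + 9397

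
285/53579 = 285/53579 = 0.01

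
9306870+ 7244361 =16551231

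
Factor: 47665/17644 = 2^( -2 )*5^1*11^( - 1)*401^ (  -  1)*9533^1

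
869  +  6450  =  7319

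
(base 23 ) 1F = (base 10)38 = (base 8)46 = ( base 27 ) 1b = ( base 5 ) 123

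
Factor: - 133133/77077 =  - 11^(-1 )*19^1 = - 19/11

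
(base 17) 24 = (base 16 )26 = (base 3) 1102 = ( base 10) 38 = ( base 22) 1G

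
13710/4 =3427 + 1/2 = 3427.50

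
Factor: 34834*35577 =1239289218 = 2^1*3^2*59^1*67^1*17417^1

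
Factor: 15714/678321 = 2^1*3^1*7^(-1)*37^(-1) = 6/259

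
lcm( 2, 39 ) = 78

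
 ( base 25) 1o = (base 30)1j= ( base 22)25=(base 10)49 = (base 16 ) 31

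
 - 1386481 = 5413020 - 6799501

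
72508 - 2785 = 69723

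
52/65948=13/16487 = 0.00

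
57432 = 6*9572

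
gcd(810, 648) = 162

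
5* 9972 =49860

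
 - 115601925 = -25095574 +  - 90506351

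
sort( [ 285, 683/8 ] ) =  [683/8, 285 ] 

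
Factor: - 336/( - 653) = 2^4* 3^1*7^1*653^(-1 )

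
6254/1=6254 = 6254.00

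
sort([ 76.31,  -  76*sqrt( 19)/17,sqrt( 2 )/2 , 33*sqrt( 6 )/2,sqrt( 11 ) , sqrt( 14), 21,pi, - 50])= [ - 50, - 76*sqrt(19 )/17,sqrt ( 2 )/2,pi , sqrt( 11), sqrt ( 14 ), 21,33*sqrt( 6 ) /2,  76.31] 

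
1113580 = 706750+406830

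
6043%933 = 445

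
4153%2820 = 1333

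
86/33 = 86/33 = 2.61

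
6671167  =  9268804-2597637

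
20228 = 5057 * 4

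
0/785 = 0 = 0.00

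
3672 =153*24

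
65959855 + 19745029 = 85704884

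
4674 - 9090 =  - 4416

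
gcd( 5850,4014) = 18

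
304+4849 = 5153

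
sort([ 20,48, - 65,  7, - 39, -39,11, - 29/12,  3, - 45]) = [ - 65, - 45,-39, - 39, - 29/12, 3,7, 11 , 20,48]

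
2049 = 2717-668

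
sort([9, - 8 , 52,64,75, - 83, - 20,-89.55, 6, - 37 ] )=[ - 89.55, - 83, - 37, -20 , - 8,6 , 9,52, 64,75]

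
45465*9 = 409185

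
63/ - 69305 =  - 1 + 69242/69305 = -  0.00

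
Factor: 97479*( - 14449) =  - 3^2*10831^1*14449^1 = - 1408474071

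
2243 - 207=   2036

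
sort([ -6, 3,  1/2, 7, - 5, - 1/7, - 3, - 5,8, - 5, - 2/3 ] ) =[ - 6,-5, - 5 , - 5,-3, - 2/3,-1/7, 1/2, 3, 7,8 ]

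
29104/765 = 38 + 2/45 = 38.04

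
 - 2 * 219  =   - 438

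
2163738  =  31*69798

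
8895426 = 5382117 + 3513309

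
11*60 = 660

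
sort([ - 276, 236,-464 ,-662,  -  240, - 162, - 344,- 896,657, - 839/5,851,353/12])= [ - 896 , - 662, - 464,-344, - 276,-240,  -  839/5 , - 162,353/12,236,657, 851 ]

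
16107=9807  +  6300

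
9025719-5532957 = 3492762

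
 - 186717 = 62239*( - 3)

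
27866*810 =22571460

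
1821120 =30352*60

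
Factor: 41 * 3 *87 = 10701 = 3^2*29^1*41^1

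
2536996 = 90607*28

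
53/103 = 53/103=0.51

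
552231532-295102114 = 257129418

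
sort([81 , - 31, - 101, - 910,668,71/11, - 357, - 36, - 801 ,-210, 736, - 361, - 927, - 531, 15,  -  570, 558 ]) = [ - 927, - 910, - 801 , - 570, - 531, - 361, - 357,- 210, - 101,  -  36, - 31,71/11, 15, 81, 558,668, 736 ] 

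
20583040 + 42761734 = 63344774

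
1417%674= 69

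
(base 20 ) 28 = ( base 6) 120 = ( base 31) 1h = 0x30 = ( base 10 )48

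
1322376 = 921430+400946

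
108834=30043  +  78791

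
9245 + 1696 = 10941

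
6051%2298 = 1455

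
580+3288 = 3868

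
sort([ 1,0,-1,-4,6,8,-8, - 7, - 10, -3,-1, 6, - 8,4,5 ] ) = [ - 10 ,-8,-8, - 7, - 4, - 3,-1,  -  1,0,1,4,5, 6,6,  8]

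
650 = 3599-2949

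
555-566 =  - 11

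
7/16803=7/16803 = 0.00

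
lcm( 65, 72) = 4680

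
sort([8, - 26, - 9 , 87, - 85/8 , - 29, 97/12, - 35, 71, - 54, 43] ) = [ - 54, -35, - 29, - 26, - 85/8,-9, 8,97/12,43,71,  87 ] 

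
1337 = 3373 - 2036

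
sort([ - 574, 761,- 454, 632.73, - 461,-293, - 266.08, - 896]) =[ - 896, - 574, -461,-454,  -  293, - 266.08  ,  632.73,761]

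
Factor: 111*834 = 2^1*3^2 * 37^1*139^1 = 92574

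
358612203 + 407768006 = 766380209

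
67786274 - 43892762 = 23893512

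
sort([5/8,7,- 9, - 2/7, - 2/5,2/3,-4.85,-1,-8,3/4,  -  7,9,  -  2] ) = [-9, - 8, - 7,-4.85,-2, - 1,-2/5, - 2/7, 5/8,2/3,3/4,7, 9 ] 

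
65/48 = 65/48 =1.35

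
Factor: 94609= 37^1*2557^1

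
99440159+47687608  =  147127767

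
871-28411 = -27540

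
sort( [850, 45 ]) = [ 45,  850]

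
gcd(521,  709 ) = 1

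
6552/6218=1 + 167/3109 = 1.05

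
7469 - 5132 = 2337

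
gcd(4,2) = 2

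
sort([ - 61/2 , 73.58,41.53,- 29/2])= [ - 61/2, - 29/2, 41.53, 73.58]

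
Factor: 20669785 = 5^1*4133957^1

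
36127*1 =36127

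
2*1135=2270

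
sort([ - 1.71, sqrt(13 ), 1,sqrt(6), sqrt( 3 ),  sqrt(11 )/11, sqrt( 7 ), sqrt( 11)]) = [ - 1.71, sqrt( 11)/11, 1, sqrt ( 3) , sqrt (6), sqrt(7),sqrt( 11),sqrt( 13) ] 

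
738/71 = 10 + 28/71 = 10.39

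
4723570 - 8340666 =  -  3617096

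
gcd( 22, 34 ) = 2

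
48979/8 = 48979/8 = 6122.38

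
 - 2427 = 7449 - 9876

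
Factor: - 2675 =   -  5^2 * 107^1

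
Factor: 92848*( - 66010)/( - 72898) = 2^4*5^1*7^1*23^1*127^( - 1)*829^1 = 10677520/127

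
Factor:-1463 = -7^1*11^1 * 19^1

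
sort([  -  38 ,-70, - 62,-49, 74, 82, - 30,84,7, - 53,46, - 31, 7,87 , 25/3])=[  -  70,  -  62,- 53,  -  49,  -  38,-31 , - 30, 7, 7, 25/3 , 46,74  ,  82, 84, 87]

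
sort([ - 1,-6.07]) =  [ - 6.07, - 1]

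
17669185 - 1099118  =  16570067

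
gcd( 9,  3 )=3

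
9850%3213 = 211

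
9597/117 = 3199/39= 82.03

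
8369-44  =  8325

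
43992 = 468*94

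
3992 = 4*998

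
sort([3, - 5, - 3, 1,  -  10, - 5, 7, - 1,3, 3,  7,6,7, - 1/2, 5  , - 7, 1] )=[ - 10, -7, - 5, - 5, - 3, - 1, - 1/2, 1,1, 3, 3,3, 5, 6,7,7, 7 ]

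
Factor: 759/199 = 3^1*11^1*23^1*199^( - 1)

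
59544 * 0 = 0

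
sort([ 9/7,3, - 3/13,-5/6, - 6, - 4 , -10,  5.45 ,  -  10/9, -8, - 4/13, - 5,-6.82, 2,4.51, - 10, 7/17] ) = [-10, - 10, - 8,- 6.82 ,  -  6, - 5, - 4,  -  10/9,  -  5/6, - 4/13  , -3/13,  7/17,  9/7,2,  3,4.51, 5.45]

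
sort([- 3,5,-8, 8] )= [ - 8, - 3,5, 8] 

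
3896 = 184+3712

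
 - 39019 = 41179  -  80198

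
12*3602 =43224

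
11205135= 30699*365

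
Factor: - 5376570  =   - 2^1*3^1*5^1 * 277^1*647^1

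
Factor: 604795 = 5^1 * 29^1*43^1 *97^1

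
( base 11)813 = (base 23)1jg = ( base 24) 1gm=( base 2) 1111010110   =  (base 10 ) 982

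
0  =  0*1522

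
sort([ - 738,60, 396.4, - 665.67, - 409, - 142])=[ - 738,-665.67,  -  409, - 142,60, 396.4]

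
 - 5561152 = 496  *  (- 11212 ) 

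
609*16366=9966894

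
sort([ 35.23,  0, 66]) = [0,35.23, 66] 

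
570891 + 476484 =1047375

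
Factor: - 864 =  - 2^5*3^3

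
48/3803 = 48/3803 = 0.01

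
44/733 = 44/733=0.06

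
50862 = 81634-30772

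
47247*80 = 3779760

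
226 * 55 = 12430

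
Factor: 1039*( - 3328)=-2^8*13^1*1039^1 = - 3457792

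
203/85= 2 +33/85 = 2.39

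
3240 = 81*40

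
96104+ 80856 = 176960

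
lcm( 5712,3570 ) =28560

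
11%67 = 11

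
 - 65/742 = -65/742 = - 0.09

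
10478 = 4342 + 6136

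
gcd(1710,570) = 570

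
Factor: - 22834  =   - 2^1* 7^2*233^1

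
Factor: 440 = 2^3*5^1*11^1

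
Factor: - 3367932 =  - 2^2*3^1*43^1*61^1*107^1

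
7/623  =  1/89=0.01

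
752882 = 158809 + 594073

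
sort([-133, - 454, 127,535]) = [ - 454,  -  133,127,535 ] 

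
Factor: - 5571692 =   -  2^2*7^3 * 31^1*131^1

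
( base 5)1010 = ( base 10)130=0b10000010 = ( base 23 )5f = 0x82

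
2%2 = 0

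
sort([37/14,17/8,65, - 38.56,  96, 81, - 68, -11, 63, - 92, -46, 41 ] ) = [  -  92,-68,  -  46, - 38.56,  -  11,17/8, 37/14,41 , 63, 65, 81 , 96]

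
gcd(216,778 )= 2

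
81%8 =1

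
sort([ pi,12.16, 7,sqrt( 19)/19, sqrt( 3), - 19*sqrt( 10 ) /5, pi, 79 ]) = [-19*sqrt ( 10 ) /5,  sqrt( 19) /19, sqrt( 3), pi, pi,  7, 12.16, 79 ] 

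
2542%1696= 846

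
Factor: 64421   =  7^1 * 9203^1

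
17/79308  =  17/79308 = 0.00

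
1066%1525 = 1066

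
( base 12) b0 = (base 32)44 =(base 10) 132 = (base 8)204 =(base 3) 11220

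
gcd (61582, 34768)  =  82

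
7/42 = 1/6 = 0.17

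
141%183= 141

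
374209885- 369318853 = 4891032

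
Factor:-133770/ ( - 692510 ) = 3^1 *7^2 * 761^(-1 ) = 147/761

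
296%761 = 296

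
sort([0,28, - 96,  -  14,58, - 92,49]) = [ - 96, - 92, - 14,0,28,  49, 58 ]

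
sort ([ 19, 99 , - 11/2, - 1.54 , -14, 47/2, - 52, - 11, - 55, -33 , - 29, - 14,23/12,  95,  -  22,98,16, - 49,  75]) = [- 55,-52,  -  49 ,-33,-29, - 22, - 14, -14, - 11, - 11/2, - 1.54,23/12,  16,19 , 47/2,75,95, 98,99]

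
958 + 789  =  1747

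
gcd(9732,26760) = 12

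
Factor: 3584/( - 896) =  - 2^2= - 4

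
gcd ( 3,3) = 3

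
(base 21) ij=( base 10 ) 397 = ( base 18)141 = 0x18D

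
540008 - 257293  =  282715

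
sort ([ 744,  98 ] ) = [ 98, 744] 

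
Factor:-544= -2^5*17^1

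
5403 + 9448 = 14851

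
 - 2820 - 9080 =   -  11900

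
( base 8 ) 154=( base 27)40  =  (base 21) 53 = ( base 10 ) 108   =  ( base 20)58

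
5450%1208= 618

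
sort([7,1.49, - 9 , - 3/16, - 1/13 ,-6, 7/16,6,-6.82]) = [  -  9, - 6.82,-6 ,-3/16,-1/13,7/16, 1.49,  6,7] 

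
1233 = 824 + 409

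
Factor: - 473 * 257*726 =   -  88253286=   -2^1*3^1*11^3*43^1*257^1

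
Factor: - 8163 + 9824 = 1661=11^1*151^1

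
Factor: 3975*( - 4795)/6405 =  - 181525/61=- 5^2*53^1*61^(-1 ) * 137^1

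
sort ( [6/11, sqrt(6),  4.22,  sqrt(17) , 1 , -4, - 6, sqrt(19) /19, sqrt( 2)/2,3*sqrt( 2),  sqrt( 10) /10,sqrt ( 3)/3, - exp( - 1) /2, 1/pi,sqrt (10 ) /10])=[ - 6, - 4,-exp( - 1) /2,sqrt(19 ) /19, sqrt( 10 ) /10,sqrt ( 10 )/10,1/pi,6/11, sqrt(3)/3,sqrt(2 ) /2,  1, sqrt(6), sqrt (17 ),4.22,  3*sqrt(2 ) ]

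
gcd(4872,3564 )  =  12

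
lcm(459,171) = 8721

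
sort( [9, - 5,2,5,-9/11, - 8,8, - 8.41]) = [ - 8.41, - 8, - 5, - 9/11, 2, 5,8,  9]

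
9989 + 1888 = 11877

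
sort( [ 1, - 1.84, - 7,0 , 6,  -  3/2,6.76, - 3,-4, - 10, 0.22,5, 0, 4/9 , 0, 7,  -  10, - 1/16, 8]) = [ - 10, - 10,-7, - 4, - 3, - 1.84, - 3/2, - 1/16,  0,  0,  0,0.22, 4/9,1,5, 6,6.76,7, 8]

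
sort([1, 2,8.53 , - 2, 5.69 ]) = [ - 2, 1,2,5.69,8.53]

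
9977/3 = 9977/3 = 3325.67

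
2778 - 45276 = -42498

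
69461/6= 11576  +  5/6=11576.83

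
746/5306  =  373/2653 = 0.14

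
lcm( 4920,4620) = 378840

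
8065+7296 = 15361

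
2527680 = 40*63192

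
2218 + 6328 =8546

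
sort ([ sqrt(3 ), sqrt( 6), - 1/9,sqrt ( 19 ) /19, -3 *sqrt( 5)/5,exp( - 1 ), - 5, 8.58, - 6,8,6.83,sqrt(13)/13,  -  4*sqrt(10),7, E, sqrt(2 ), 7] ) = [ - 4*sqrt (10), - 6,-5, - 3 * sqrt(5 ) /5, - 1/9,sqrt( 19 )/19,sqrt( 13 )/13, exp( -1 ),sqrt( 2), sqrt( 3 ), sqrt( 6), E , 6.83,  7, 7,8, 8.58]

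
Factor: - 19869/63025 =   -  3^1*5^( - 2)*37^1*179^1*2521^ ( - 1)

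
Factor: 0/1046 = 0 = 0^1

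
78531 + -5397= 73134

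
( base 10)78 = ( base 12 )66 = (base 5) 303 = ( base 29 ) 2k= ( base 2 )1001110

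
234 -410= - 176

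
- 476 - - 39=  - 437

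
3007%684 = 271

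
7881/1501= 5 + 376/1501 = 5.25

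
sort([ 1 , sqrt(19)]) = [ 1,sqrt(19 )]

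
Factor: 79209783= 3^2*  17^1*517711^1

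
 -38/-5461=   38/5461 =0.01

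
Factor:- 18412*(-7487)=2^2*4603^1*7487^1 = 137850644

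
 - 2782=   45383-48165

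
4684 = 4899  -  215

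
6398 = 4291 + 2107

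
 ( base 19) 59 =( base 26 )40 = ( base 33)35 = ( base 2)1101000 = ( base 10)104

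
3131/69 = 45+26/69 = 45.38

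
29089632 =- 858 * ( - 33904)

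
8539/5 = 1707 + 4/5 = 1707.80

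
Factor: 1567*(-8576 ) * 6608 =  - 88802215936 = -2^11*7^1 * 59^1 * 67^1 * 1567^1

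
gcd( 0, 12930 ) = 12930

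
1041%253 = 29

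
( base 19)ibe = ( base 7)25411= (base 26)9OD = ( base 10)6721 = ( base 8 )15101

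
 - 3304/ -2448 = 1 + 107/306 = 1.35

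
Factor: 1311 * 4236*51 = 283223196 = 2^2*3^3*17^1 * 19^1*23^1*353^1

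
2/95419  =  2/95419 =0.00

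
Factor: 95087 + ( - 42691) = 52396 = 2^2* 13099^1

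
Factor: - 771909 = - 3^1*79^1*3257^1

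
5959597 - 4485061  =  1474536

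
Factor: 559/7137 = 3^( - 2)*43^1*61^( - 1 ) = 43/549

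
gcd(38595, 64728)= 93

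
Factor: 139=139^1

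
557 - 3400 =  - 2843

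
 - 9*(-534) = 4806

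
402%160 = 82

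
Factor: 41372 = 2^2*10343^1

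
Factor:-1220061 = - 3^1*59^1 * 61^1*113^1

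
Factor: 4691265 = 3^1 * 5^1*149^1*2099^1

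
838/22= 38 + 1/11=   38.09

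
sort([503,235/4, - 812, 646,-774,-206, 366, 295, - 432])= [  -  812 ,-774 , - 432,-206, 235/4,  295 , 366 , 503,646] 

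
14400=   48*300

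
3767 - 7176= -3409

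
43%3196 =43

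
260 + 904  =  1164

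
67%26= 15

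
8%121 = 8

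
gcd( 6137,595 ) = 17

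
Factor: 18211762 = 2^1*9105881^1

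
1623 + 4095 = 5718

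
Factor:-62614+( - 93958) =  - 156572 = - 2^2*13^1 * 3011^1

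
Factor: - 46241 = - 13^1*3557^1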